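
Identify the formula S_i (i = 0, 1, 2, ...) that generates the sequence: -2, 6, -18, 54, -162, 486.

Check ratios: 6 / -2 = -3.0
Common ratio r = -3.
First term a = -2.
Formula: S_i = -2 * (-3)^i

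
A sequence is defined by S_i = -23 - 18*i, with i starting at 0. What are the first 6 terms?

This is an arithmetic sequence.
i=0: S_0 = -23 + -18*0 = -23
i=1: S_1 = -23 + -18*1 = -41
i=2: S_2 = -23 + -18*2 = -59
i=3: S_3 = -23 + -18*3 = -77
i=4: S_4 = -23 + -18*4 = -95
i=5: S_5 = -23 + -18*5 = -113
The first 6 terms are: [-23, -41, -59, -77, -95, -113]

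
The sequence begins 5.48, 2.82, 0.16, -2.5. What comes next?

Differences: 2.82 - 5.48 = -2.66
This is an arithmetic sequence with common difference d = -2.66.
Next term = -2.5 + -2.66 = -5.16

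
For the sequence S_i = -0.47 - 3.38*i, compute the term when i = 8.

S_8 = -0.47 + -3.38*8 = -0.47 + -27.04 = -27.51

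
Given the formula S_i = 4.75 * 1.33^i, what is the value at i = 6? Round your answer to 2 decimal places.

S_6 = 4.75 * 1.33^6 ≈ 4.75 * 5.5349 ≈ 26.29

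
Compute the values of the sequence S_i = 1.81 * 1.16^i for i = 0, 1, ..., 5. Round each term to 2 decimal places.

This is a geometric sequence.
i=0: S_0 = 1.81 * 1.16^0 = 1.81
i=1: S_1 = 1.81 * 1.16^1 ≈ 2.1
i=2: S_2 = 1.81 * 1.16^2 ≈ 2.44
i=3: S_3 = 1.81 * 1.16^3 ≈ 2.83
i=4: S_4 = 1.81 * 1.16^4 ≈ 3.28
i=5: S_5 = 1.81 * 1.16^5 ≈ 3.8
The first 6 terms are: [1.81, 2.1, 2.44, 2.83, 3.28, 3.8]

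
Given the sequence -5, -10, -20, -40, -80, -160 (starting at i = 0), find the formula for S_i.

Check ratios: -10 / -5 = 2.0
Common ratio r = 2.
First term a = -5.
Formula: S_i = -5 * 2^i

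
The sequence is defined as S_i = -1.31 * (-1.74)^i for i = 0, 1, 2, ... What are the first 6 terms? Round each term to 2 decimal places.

This is a geometric sequence.
i=0: S_0 = -1.31 * (-1.74)^0 = -1.31
i=1: S_1 = -1.31 * (-1.74)^1 ≈ 2.28
i=2: S_2 = -1.31 * (-1.74)^2 ≈ -3.97
i=3: S_3 = -1.31 * (-1.74)^3 ≈ 6.9
i=4: S_4 = -1.31 * (-1.74)^4 ≈ -12.01
i=5: S_5 = -1.31 * (-1.74)^5 ≈ 20.89
The first 6 terms are: [-1.31, 2.28, -3.97, 6.9, -12.01, 20.89]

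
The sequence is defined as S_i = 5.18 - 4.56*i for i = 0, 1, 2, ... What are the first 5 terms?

This is an arithmetic sequence.
i=0: S_0 = 5.18 + -4.56*0 = 5.18
i=1: S_1 = 5.18 + -4.56*1 = 0.62
i=2: S_2 = 5.18 + -4.56*2 = -3.94
i=3: S_3 = 5.18 + -4.56*3 = -8.5
i=4: S_4 = 5.18 + -4.56*4 = -13.06
The first 5 terms are: [5.18, 0.62, -3.94, -8.5, -13.06]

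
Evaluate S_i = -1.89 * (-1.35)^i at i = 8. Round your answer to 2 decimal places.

S_8 = -1.89 * (-1.35)^8 ≈ -1.89 * 11.0324 ≈ -20.85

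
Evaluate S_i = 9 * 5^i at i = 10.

S_10 = 9 * 5^10 = 9 * 9765625 = 87890625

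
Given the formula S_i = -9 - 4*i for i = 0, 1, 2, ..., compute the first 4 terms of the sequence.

This is an arithmetic sequence.
i=0: S_0 = -9 + -4*0 = -9
i=1: S_1 = -9 + -4*1 = -13
i=2: S_2 = -9 + -4*2 = -17
i=3: S_3 = -9 + -4*3 = -21
The first 4 terms are: [-9, -13, -17, -21]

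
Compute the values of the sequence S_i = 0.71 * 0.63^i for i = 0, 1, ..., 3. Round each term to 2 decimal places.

This is a geometric sequence.
i=0: S_0 = 0.71 * 0.63^0 = 0.71
i=1: S_1 = 0.71 * 0.63^1 ≈ 0.45
i=2: S_2 = 0.71 * 0.63^2 ≈ 0.28
i=3: S_3 = 0.71 * 0.63^3 ≈ 0.18
The first 4 terms are: [0.71, 0.45, 0.28, 0.18]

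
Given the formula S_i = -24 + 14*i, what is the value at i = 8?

S_8 = -24 + 14*8 = -24 + 112 = 88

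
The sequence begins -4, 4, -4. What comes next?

Ratios: 4 / -4 = -1.0
This is a geometric sequence with common ratio r = -1.
Next term = -4 * -1 = 4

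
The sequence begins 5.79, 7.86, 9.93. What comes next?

Differences: 7.86 - 5.79 = 2.07
This is an arithmetic sequence with common difference d = 2.07.
Next term = 9.93 + 2.07 = 12.0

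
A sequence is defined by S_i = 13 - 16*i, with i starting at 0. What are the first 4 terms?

This is an arithmetic sequence.
i=0: S_0 = 13 + -16*0 = 13
i=1: S_1 = 13 + -16*1 = -3
i=2: S_2 = 13 + -16*2 = -19
i=3: S_3 = 13 + -16*3 = -35
The first 4 terms are: [13, -3, -19, -35]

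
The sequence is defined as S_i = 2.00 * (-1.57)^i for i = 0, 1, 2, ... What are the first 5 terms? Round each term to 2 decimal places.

This is a geometric sequence.
i=0: S_0 = 2.0 * (-1.57)^0 = 2.0
i=1: S_1 = 2.0 * (-1.57)^1 = -3.14
i=2: S_2 = 2.0 * (-1.57)^2 ≈ 4.93
i=3: S_3 = 2.0 * (-1.57)^3 ≈ -7.74
i=4: S_4 = 2.0 * (-1.57)^4 ≈ 12.15
The first 5 terms are: [2.0, -3.14, 4.93, -7.74, 12.15]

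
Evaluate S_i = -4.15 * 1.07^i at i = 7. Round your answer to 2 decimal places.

S_7 = -4.15 * 1.07^7 ≈ -4.15 * 1.6058 ≈ -6.66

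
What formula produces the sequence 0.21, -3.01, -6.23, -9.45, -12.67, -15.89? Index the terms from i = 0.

Check differences: -3.01 - 0.21 = -3.22
-6.23 - -3.01 = -3.22
Common difference d = -3.22.
First term a = 0.21.
Formula: S_i = 0.21 - 3.22*i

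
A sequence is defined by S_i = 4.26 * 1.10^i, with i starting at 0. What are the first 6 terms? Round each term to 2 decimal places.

This is a geometric sequence.
i=0: S_0 = 4.26 * 1.1^0 = 4.26
i=1: S_1 = 4.26 * 1.1^1 ≈ 4.69
i=2: S_2 = 4.26 * 1.1^2 ≈ 5.15
i=3: S_3 = 4.26 * 1.1^3 ≈ 5.67
i=4: S_4 = 4.26 * 1.1^4 ≈ 6.24
i=5: S_5 = 4.26 * 1.1^5 ≈ 6.86
The first 6 terms are: [4.26, 4.69, 5.15, 5.67, 6.24, 6.86]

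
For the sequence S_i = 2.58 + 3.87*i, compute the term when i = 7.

S_7 = 2.58 + 3.87*7 = 2.58 + 27.09 = 29.67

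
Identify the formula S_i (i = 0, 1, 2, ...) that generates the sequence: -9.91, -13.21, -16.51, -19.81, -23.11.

Check differences: -13.21 - -9.91 = -3.3
-16.51 - -13.21 = -3.3
Common difference d = -3.3.
First term a = -9.91.
Formula: S_i = -9.91 - 3.30*i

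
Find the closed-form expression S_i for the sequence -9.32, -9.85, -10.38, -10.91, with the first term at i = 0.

Check differences: -9.85 - -9.32 = -0.53
-10.38 - -9.85 = -0.53
Common difference d = -0.53.
First term a = -9.32.
Formula: S_i = -9.32 - 0.53*i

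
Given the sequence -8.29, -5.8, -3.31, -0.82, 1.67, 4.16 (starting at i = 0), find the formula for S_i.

Check differences: -5.8 - -8.29 = 2.49
-3.31 - -5.8 = 2.49
Common difference d = 2.49.
First term a = -8.29.
Formula: S_i = -8.29 + 2.49*i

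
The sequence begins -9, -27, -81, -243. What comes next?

Ratios: -27 / -9 = 3.0
This is a geometric sequence with common ratio r = 3.
Next term = -243 * 3 = -729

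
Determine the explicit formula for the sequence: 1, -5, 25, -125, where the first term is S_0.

Check ratios: -5 / 1 = -5.0
Common ratio r = -5.
First term a = 1.
Formula: S_i = 1 * (-5)^i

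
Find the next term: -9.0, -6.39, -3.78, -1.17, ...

Differences: -6.39 - -9.0 = 2.61
This is an arithmetic sequence with common difference d = 2.61.
Next term = -1.17 + 2.61 = 1.44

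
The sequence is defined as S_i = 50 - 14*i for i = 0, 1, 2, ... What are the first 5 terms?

This is an arithmetic sequence.
i=0: S_0 = 50 + -14*0 = 50
i=1: S_1 = 50 + -14*1 = 36
i=2: S_2 = 50 + -14*2 = 22
i=3: S_3 = 50 + -14*3 = 8
i=4: S_4 = 50 + -14*4 = -6
The first 5 terms are: [50, 36, 22, 8, -6]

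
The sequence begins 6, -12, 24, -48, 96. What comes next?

Ratios: -12 / 6 = -2.0
This is a geometric sequence with common ratio r = -2.
Next term = 96 * -2 = -192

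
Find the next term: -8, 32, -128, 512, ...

Ratios: 32 / -8 = -4.0
This is a geometric sequence with common ratio r = -4.
Next term = 512 * -4 = -2048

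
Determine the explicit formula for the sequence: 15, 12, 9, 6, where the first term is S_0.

Check differences: 12 - 15 = -3
9 - 12 = -3
Common difference d = -3.
First term a = 15.
Formula: S_i = 15 - 3*i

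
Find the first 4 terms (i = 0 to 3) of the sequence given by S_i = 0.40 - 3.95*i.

This is an arithmetic sequence.
i=0: S_0 = 0.4 + -3.95*0 = 0.4
i=1: S_1 = 0.4 + -3.95*1 = -3.55
i=2: S_2 = 0.4 + -3.95*2 = -7.5
i=3: S_3 = 0.4 + -3.95*3 = -11.45
The first 4 terms are: [0.4, -3.55, -7.5, -11.45]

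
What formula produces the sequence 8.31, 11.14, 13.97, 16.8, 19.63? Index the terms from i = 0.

Check differences: 11.14 - 8.31 = 2.83
13.97 - 11.14 = 2.83
Common difference d = 2.83.
First term a = 8.31.
Formula: S_i = 8.31 + 2.83*i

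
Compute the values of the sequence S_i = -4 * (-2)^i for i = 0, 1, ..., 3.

This is a geometric sequence.
i=0: S_0 = -4 * (-2)^0 = -4
i=1: S_1 = -4 * (-2)^1 = 8
i=2: S_2 = -4 * (-2)^2 = -16
i=3: S_3 = -4 * (-2)^3 = 32
The first 4 terms are: [-4, 8, -16, 32]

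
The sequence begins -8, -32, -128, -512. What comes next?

Ratios: -32 / -8 = 4.0
This is a geometric sequence with common ratio r = 4.
Next term = -512 * 4 = -2048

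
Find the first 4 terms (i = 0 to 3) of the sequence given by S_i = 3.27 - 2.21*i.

This is an arithmetic sequence.
i=0: S_0 = 3.27 + -2.21*0 = 3.27
i=1: S_1 = 3.27 + -2.21*1 = 1.06
i=2: S_2 = 3.27 + -2.21*2 = -1.15
i=3: S_3 = 3.27 + -2.21*3 = -3.36
The first 4 terms are: [3.27, 1.06, -1.15, -3.36]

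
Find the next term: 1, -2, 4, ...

Ratios: -2 / 1 = -2.0
This is a geometric sequence with common ratio r = -2.
Next term = 4 * -2 = -8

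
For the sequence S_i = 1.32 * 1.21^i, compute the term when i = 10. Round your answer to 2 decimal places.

S_10 = 1.32 * 1.21^10 ≈ 1.32 * 6.7275 ≈ 8.88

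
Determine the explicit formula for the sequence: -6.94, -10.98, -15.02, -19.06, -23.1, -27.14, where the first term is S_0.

Check differences: -10.98 - -6.94 = -4.04
-15.02 - -10.98 = -4.04
Common difference d = -4.04.
First term a = -6.94.
Formula: S_i = -6.94 - 4.04*i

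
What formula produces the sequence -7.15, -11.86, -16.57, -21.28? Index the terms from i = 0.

Check differences: -11.86 - -7.15 = -4.71
-16.57 - -11.86 = -4.71
Common difference d = -4.71.
First term a = -7.15.
Formula: S_i = -7.15 - 4.71*i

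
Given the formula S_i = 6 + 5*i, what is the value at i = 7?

S_7 = 6 + 5*7 = 6 + 35 = 41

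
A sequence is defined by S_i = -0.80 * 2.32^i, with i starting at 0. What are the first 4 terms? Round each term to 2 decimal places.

This is a geometric sequence.
i=0: S_0 = -0.8 * 2.32^0 = -0.8
i=1: S_1 = -0.8 * 2.32^1 ≈ -1.86
i=2: S_2 = -0.8 * 2.32^2 ≈ -4.31
i=3: S_3 = -0.8 * 2.32^3 ≈ -9.99
The first 4 terms are: [-0.8, -1.86, -4.31, -9.99]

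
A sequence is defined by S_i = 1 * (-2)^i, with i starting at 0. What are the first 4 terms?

This is a geometric sequence.
i=0: S_0 = 1 * (-2)^0 = 1
i=1: S_1 = 1 * (-2)^1 = -2
i=2: S_2 = 1 * (-2)^2 = 4
i=3: S_3 = 1 * (-2)^3 = -8
The first 4 terms are: [1, -2, 4, -8]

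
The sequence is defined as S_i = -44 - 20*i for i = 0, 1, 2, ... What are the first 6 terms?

This is an arithmetic sequence.
i=0: S_0 = -44 + -20*0 = -44
i=1: S_1 = -44 + -20*1 = -64
i=2: S_2 = -44 + -20*2 = -84
i=3: S_3 = -44 + -20*3 = -104
i=4: S_4 = -44 + -20*4 = -124
i=5: S_5 = -44 + -20*5 = -144
The first 6 terms are: [-44, -64, -84, -104, -124, -144]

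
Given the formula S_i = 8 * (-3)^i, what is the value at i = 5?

S_5 = 8 * (-3)^5 = 8 * -243 = -1944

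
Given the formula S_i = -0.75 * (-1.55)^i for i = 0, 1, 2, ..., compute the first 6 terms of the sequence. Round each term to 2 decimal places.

This is a geometric sequence.
i=0: S_0 = -0.75 * (-1.55)^0 = -0.75
i=1: S_1 = -0.75 * (-1.55)^1 ≈ 1.16
i=2: S_2 = -0.75 * (-1.55)^2 ≈ -1.8
i=3: S_3 = -0.75 * (-1.55)^3 ≈ 2.79
i=4: S_4 = -0.75 * (-1.55)^4 ≈ -4.33
i=5: S_5 = -0.75 * (-1.55)^5 ≈ 6.71
The first 6 terms are: [-0.75, 1.16, -1.8, 2.79, -4.33, 6.71]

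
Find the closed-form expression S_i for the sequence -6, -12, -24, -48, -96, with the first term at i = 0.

Check ratios: -12 / -6 = 2.0
Common ratio r = 2.
First term a = -6.
Formula: S_i = -6 * 2^i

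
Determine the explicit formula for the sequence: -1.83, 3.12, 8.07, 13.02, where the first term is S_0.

Check differences: 3.12 - -1.83 = 4.95
8.07 - 3.12 = 4.95
Common difference d = 4.95.
First term a = -1.83.
Formula: S_i = -1.83 + 4.95*i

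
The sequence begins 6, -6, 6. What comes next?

Ratios: -6 / 6 = -1.0
This is a geometric sequence with common ratio r = -1.
Next term = 6 * -1 = -6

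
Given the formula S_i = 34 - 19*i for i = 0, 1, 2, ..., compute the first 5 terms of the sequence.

This is an arithmetic sequence.
i=0: S_0 = 34 + -19*0 = 34
i=1: S_1 = 34 + -19*1 = 15
i=2: S_2 = 34 + -19*2 = -4
i=3: S_3 = 34 + -19*3 = -23
i=4: S_4 = 34 + -19*4 = -42
The first 5 terms are: [34, 15, -4, -23, -42]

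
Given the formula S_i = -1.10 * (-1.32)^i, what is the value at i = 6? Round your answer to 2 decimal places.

S_6 = -1.1 * (-1.32)^6 ≈ -1.1 * 5.2899 ≈ -5.82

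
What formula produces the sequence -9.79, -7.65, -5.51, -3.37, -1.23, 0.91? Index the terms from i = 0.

Check differences: -7.65 - -9.79 = 2.14
-5.51 - -7.65 = 2.14
Common difference d = 2.14.
First term a = -9.79.
Formula: S_i = -9.79 + 2.14*i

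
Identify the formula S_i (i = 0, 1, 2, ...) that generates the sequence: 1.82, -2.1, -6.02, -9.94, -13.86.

Check differences: -2.1 - 1.82 = -3.92
-6.02 - -2.1 = -3.92
Common difference d = -3.92.
First term a = 1.82.
Formula: S_i = 1.82 - 3.92*i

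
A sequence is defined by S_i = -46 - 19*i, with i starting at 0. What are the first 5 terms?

This is an arithmetic sequence.
i=0: S_0 = -46 + -19*0 = -46
i=1: S_1 = -46 + -19*1 = -65
i=2: S_2 = -46 + -19*2 = -84
i=3: S_3 = -46 + -19*3 = -103
i=4: S_4 = -46 + -19*4 = -122
The first 5 terms are: [-46, -65, -84, -103, -122]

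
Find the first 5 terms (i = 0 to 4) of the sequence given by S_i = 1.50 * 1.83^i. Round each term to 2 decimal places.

This is a geometric sequence.
i=0: S_0 = 1.5 * 1.83^0 = 1.5
i=1: S_1 = 1.5 * 1.83^1 ≈ 2.75
i=2: S_2 = 1.5 * 1.83^2 ≈ 5.02
i=3: S_3 = 1.5 * 1.83^3 ≈ 9.19
i=4: S_4 = 1.5 * 1.83^4 ≈ 16.82
The first 5 terms are: [1.5, 2.75, 5.02, 9.19, 16.82]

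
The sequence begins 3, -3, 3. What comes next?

Ratios: -3 / 3 = -1.0
This is a geometric sequence with common ratio r = -1.
Next term = 3 * -1 = -3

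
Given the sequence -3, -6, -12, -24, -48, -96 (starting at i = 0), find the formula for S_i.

Check ratios: -6 / -3 = 2.0
Common ratio r = 2.
First term a = -3.
Formula: S_i = -3 * 2^i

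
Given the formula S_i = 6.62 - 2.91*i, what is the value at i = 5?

S_5 = 6.62 + -2.91*5 = 6.62 + -14.55 = -7.93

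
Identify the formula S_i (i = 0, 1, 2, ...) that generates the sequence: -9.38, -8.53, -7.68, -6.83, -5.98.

Check differences: -8.53 - -9.38 = 0.85
-7.68 - -8.53 = 0.85
Common difference d = 0.85.
First term a = -9.38.
Formula: S_i = -9.38 + 0.85*i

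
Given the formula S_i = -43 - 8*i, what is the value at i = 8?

S_8 = -43 + -8*8 = -43 + -64 = -107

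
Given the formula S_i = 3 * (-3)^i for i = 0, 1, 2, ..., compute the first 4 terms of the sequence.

This is a geometric sequence.
i=0: S_0 = 3 * (-3)^0 = 3
i=1: S_1 = 3 * (-3)^1 = -9
i=2: S_2 = 3 * (-3)^2 = 27
i=3: S_3 = 3 * (-3)^3 = -81
The first 4 terms are: [3, -9, 27, -81]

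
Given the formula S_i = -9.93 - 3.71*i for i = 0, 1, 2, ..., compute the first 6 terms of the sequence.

This is an arithmetic sequence.
i=0: S_0 = -9.93 + -3.71*0 = -9.93
i=1: S_1 = -9.93 + -3.71*1 = -13.64
i=2: S_2 = -9.93 + -3.71*2 = -17.35
i=3: S_3 = -9.93 + -3.71*3 = -21.06
i=4: S_4 = -9.93 + -3.71*4 = -24.77
i=5: S_5 = -9.93 + -3.71*5 = -28.48
The first 6 terms are: [-9.93, -13.64, -17.35, -21.06, -24.77, -28.48]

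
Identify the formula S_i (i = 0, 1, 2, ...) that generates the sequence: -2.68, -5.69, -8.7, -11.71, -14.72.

Check differences: -5.69 - -2.68 = -3.01
-8.7 - -5.69 = -3.01
Common difference d = -3.01.
First term a = -2.68.
Formula: S_i = -2.68 - 3.01*i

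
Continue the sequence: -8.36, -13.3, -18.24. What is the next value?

Differences: -13.3 - -8.36 = -4.94
This is an arithmetic sequence with common difference d = -4.94.
Next term = -18.24 + -4.94 = -23.18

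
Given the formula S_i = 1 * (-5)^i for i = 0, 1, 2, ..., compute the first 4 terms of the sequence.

This is a geometric sequence.
i=0: S_0 = 1 * (-5)^0 = 1
i=1: S_1 = 1 * (-5)^1 = -5
i=2: S_2 = 1 * (-5)^2 = 25
i=3: S_3 = 1 * (-5)^3 = -125
The first 4 terms are: [1, -5, 25, -125]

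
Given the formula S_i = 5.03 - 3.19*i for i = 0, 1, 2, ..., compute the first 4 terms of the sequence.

This is an arithmetic sequence.
i=0: S_0 = 5.03 + -3.19*0 = 5.03
i=1: S_1 = 5.03 + -3.19*1 = 1.84
i=2: S_2 = 5.03 + -3.19*2 = -1.35
i=3: S_3 = 5.03 + -3.19*3 = -4.54
The first 4 terms are: [5.03, 1.84, -1.35, -4.54]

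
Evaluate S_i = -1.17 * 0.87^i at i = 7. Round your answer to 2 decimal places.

S_7 = -1.17 * 0.87^7 ≈ -1.17 * 0.3773 ≈ -0.44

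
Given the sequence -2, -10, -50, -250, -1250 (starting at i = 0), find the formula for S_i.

Check ratios: -10 / -2 = 5.0
Common ratio r = 5.
First term a = -2.
Formula: S_i = -2 * 5^i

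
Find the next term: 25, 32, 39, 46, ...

Differences: 32 - 25 = 7
This is an arithmetic sequence with common difference d = 7.
Next term = 46 + 7 = 53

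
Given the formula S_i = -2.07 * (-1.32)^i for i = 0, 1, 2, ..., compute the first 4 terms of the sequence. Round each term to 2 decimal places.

This is a geometric sequence.
i=0: S_0 = -2.07 * (-1.32)^0 = -2.07
i=1: S_1 = -2.07 * (-1.32)^1 ≈ 2.73
i=2: S_2 = -2.07 * (-1.32)^2 ≈ -3.61
i=3: S_3 = -2.07 * (-1.32)^3 ≈ 4.76
The first 4 terms are: [-2.07, 2.73, -3.61, 4.76]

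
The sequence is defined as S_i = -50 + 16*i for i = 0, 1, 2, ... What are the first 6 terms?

This is an arithmetic sequence.
i=0: S_0 = -50 + 16*0 = -50
i=1: S_1 = -50 + 16*1 = -34
i=2: S_2 = -50 + 16*2 = -18
i=3: S_3 = -50 + 16*3 = -2
i=4: S_4 = -50 + 16*4 = 14
i=5: S_5 = -50 + 16*5 = 30
The first 6 terms are: [-50, -34, -18, -2, 14, 30]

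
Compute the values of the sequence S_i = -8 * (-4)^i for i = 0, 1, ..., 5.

This is a geometric sequence.
i=0: S_0 = -8 * (-4)^0 = -8
i=1: S_1 = -8 * (-4)^1 = 32
i=2: S_2 = -8 * (-4)^2 = -128
i=3: S_3 = -8 * (-4)^3 = 512
i=4: S_4 = -8 * (-4)^4 = -2048
i=5: S_5 = -8 * (-4)^5 = 8192
The first 6 terms are: [-8, 32, -128, 512, -2048, 8192]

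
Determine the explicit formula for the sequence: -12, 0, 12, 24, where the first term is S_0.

Check differences: 0 - -12 = 12
12 - 0 = 12
Common difference d = 12.
First term a = -12.
Formula: S_i = -12 + 12*i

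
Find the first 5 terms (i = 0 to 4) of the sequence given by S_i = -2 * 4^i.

This is a geometric sequence.
i=0: S_0 = -2 * 4^0 = -2
i=1: S_1 = -2 * 4^1 = -8
i=2: S_2 = -2 * 4^2 = -32
i=3: S_3 = -2 * 4^3 = -128
i=4: S_4 = -2 * 4^4 = -512
The first 5 terms are: [-2, -8, -32, -128, -512]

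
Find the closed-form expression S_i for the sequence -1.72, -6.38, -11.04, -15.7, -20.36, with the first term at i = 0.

Check differences: -6.38 - -1.72 = -4.66
-11.04 - -6.38 = -4.66
Common difference d = -4.66.
First term a = -1.72.
Formula: S_i = -1.72 - 4.66*i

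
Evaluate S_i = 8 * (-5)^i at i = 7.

S_7 = 8 * (-5)^7 = 8 * -78125 = -625000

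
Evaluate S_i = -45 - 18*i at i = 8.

S_8 = -45 + -18*8 = -45 + -144 = -189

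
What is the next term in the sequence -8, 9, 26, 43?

Differences: 9 - -8 = 17
This is an arithmetic sequence with common difference d = 17.
Next term = 43 + 17 = 60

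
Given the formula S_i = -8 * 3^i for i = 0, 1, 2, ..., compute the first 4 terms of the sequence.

This is a geometric sequence.
i=0: S_0 = -8 * 3^0 = -8
i=1: S_1 = -8 * 3^1 = -24
i=2: S_2 = -8 * 3^2 = -72
i=3: S_3 = -8 * 3^3 = -216
The first 4 terms are: [-8, -24, -72, -216]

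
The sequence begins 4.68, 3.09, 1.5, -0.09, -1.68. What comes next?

Differences: 3.09 - 4.68 = -1.59
This is an arithmetic sequence with common difference d = -1.59.
Next term = -1.68 + -1.59 = -3.27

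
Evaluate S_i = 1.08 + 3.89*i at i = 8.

S_8 = 1.08 + 3.89*8 = 1.08 + 31.12 = 32.2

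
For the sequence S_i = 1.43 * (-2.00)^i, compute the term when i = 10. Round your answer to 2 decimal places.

S_10 = 1.43 * (-2.0)^10 = 1.43 * 1024 = 1464.32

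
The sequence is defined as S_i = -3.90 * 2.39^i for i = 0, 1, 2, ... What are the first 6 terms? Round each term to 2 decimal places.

This is a geometric sequence.
i=0: S_0 = -3.9 * 2.39^0 = -3.9
i=1: S_1 = -3.9 * 2.39^1 ≈ -9.32
i=2: S_2 = -3.9 * 2.39^2 ≈ -22.28
i=3: S_3 = -3.9 * 2.39^3 ≈ -53.24
i=4: S_4 = -3.9 * 2.39^4 ≈ -127.25
i=5: S_5 = -3.9 * 2.39^5 ≈ -304.13
The first 6 terms are: [-3.9, -9.32, -22.28, -53.24, -127.25, -304.13]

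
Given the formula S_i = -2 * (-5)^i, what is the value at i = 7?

S_7 = -2 * (-5)^7 = -2 * -78125 = 156250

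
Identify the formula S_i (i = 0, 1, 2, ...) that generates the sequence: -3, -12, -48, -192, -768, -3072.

Check ratios: -12 / -3 = 4.0
Common ratio r = 4.
First term a = -3.
Formula: S_i = -3 * 4^i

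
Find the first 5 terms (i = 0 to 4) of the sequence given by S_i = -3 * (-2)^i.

This is a geometric sequence.
i=0: S_0 = -3 * (-2)^0 = -3
i=1: S_1 = -3 * (-2)^1 = 6
i=2: S_2 = -3 * (-2)^2 = -12
i=3: S_3 = -3 * (-2)^3 = 24
i=4: S_4 = -3 * (-2)^4 = -48
The first 5 terms are: [-3, 6, -12, 24, -48]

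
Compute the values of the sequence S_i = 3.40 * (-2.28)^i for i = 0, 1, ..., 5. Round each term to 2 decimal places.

This is a geometric sequence.
i=0: S_0 = 3.4 * (-2.28)^0 = 3.4
i=1: S_1 = 3.4 * (-2.28)^1 ≈ -7.75
i=2: S_2 = 3.4 * (-2.28)^2 ≈ 17.67
i=3: S_3 = 3.4 * (-2.28)^3 ≈ -40.3
i=4: S_4 = 3.4 * (-2.28)^4 ≈ 91.88
i=5: S_5 = 3.4 * (-2.28)^5 ≈ -209.49
The first 6 terms are: [3.4, -7.75, 17.67, -40.3, 91.88, -209.49]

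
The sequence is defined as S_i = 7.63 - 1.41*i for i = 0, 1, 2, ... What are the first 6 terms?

This is an arithmetic sequence.
i=0: S_0 = 7.63 + -1.41*0 = 7.63
i=1: S_1 = 7.63 + -1.41*1 = 6.22
i=2: S_2 = 7.63 + -1.41*2 = 4.81
i=3: S_3 = 7.63 + -1.41*3 = 3.4
i=4: S_4 = 7.63 + -1.41*4 = 1.99
i=5: S_5 = 7.63 + -1.41*5 = 0.58
The first 6 terms are: [7.63, 6.22, 4.81, 3.4, 1.99, 0.58]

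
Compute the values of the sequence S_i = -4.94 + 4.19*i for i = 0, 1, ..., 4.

This is an arithmetic sequence.
i=0: S_0 = -4.94 + 4.19*0 = -4.94
i=1: S_1 = -4.94 + 4.19*1 = -0.75
i=2: S_2 = -4.94 + 4.19*2 = 3.44
i=3: S_3 = -4.94 + 4.19*3 = 7.63
i=4: S_4 = -4.94 + 4.19*4 = 11.82
The first 5 terms are: [-4.94, -0.75, 3.44, 7.63, 11.82]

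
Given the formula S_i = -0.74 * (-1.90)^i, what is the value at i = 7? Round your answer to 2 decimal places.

S_7 = -0.74 * (-1.9)^7 ≈ -0.74 * -89.3872 ≈ 66.15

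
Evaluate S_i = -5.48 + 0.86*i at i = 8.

S_8 = -5.48 + 0.86*8 = -5.48 + 6.88 = 1.4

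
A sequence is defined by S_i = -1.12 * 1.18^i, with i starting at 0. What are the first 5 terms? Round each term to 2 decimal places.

This is a geometric sequence.
i=0: S_0 = -1.12 * 1.18^0 = -1.12
i=1: S_1 = -1.12 * 1.18^1 ≈ -1.32
i=2: S_2 = -1.12 * 1.18^2 ≈ -1.56
i=3: S_3 = -1.12 * 1.18^3 ≈ -1.84
i=4: S_4 = -1.12 * 1.18^4 ≈ -2.17
The first 5 terms are: [-1.12, -1.32, -1.56, -1.84, -2.17]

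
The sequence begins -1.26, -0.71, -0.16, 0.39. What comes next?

Differences: -0.71 - -1.26 = 0.55
This is an arithmetic sequence with common difference d = 0.55.
Next term = 0.39 + 0.55 = 0.94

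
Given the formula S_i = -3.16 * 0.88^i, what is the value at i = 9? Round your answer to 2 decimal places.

S_9 = -3.16 * 0.88^9 ≈ -3.16 * 0.3165 ≈ -1.0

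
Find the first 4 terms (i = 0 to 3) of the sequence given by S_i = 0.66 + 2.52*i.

This is an arithmetic sequence.
i=0: S_0 = 0.66 + 2.52*0 = 0.66
i=1: S_1 = 0.66 + 2.52*1 = 3.18
i=2: S_2 = 0.66 + 2.52*2 = 5.7
i=3: S_3 = 0.66 + 2.52*3 = 8.22
The first 4 terms are: [0.66, 3.18, 5.7, 8.22]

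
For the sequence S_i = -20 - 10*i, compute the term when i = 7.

S_7 = -20 + -10*7 = -20 + -70 = -90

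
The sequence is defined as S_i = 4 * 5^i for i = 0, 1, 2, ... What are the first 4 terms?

This is a geometric sequence.
i=0: S_0 = 4 * 5^0 = 4
i=1: S_1 = 4 * 5^1 = 20
i=2: S_2 = 4 * 5^2 = 100
i=3: S_3 = 4 * 5^3 = 500
The first 4 terms are: [4, 20, 100, 500]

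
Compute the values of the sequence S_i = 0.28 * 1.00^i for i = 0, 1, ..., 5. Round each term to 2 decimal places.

This is a geometric sequence.
i=0: S_0 = 0.28 * 1.0^0 = 0.28
i=1: S_1 = 0.28 * 1.0^1 = 0.28
i=2: S_2 = 0.28 * 1.0^2 = 0.28
i=3: S_3 = 0.28 * 1.0^3 = 0.28
i=4: S_4 = 0.28 * 1.0^4 = 0.28
i=5: S_5 = 0.28 * 1.0^5 = 0.28
The first 6 terms are: [0.28, 0.28, 0.28, 0.28, 0.28, 0.28]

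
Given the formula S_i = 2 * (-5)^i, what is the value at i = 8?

S_8 = 2 * (-5)^8 = 2 * 390625 = 781250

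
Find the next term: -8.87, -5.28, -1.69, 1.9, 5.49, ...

Differences: -5.28 - -8.87 = 3.59
This is an arithmetic sequence with common difference d = 3.59.
Next term = 5.49 + 3.59 = 9.08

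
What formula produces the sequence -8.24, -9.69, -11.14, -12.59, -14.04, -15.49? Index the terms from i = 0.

Check differences: -9.69 - -8.24 = -1.45
-11.14 - -9.69 = -1.45
Common difference d = -1.45.
First term a = -8.24.
Formula: S_i = -8.24 - 1.45*i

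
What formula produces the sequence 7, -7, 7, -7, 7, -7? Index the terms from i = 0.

Check ratios: -7 / 7 = -1.0
Common ratio r = -1.
First term a = 7.
Formula: S_i = 7 * (-1)^i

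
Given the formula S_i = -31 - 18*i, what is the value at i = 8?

S_8 = -31 + -18*8 = -31 + -144 = -175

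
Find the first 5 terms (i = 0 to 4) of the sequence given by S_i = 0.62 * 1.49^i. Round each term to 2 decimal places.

This is a geometric sequence.
i=0: S_0 = 0.62 * 1.49^0 = 0.62
i=1: S_1 = 0.62 * 1.49^1 ≈ 0.92
i=2: S_2 = 0.62 * 1.49^2 ≈ 1.38
i=3: S_3 = 0.62 * 1.49^3 ≈ 2.05
i=4: S_4 = 0.62 * 1.49^4 ≈ 3.06
The first 5 terms are: [0.62, 0.92, 1.38, 2.05, 3.06]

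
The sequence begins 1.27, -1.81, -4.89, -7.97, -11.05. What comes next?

Differences: -1.81 - 1.27 = -3.08
This is an arithmetic sequence with common difference d = -3.08.
Next term = -11.05 + -3.08 = -14.13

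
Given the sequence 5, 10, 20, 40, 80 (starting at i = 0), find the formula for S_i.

Check ratios: 10 / 5 = 2.0
Common ratio r = 2.
First term a = 5.
Formula: S_i = 5 * 2^i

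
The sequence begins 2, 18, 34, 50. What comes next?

Differences: 18 - 2 = 16
This is an arithmetic sequence with common difference d = 16.
Next term = 50 + 16 = 66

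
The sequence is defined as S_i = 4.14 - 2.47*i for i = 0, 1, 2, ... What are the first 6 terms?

This is an arithmetic sequence.
i=0: S_0 = 4.14 + -2.47*0 = 4.14
i=1: S_1 = 4.14 + -2.47*1 = 1.67
i=2: S_2 = 4.14 + -2.47*2 = -0.8
i=3: S_3 = 4.14 + -2.47*3 = -3.27
i=4: S_4 = 4.14 + -2.47*4 = -5.74
i=5: S_5 = 4.14 + -2.47*5 = -8.21
The first 6 terms are: [4.14, 1.67, -0.8, -3.27, -5.74, -8.21]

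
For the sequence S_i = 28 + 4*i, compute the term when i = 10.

S_10 = 28 + 4*10 = 28 + 40 = 68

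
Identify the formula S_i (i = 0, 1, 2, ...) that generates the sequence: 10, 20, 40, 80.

Check ratios: 20 / 10 = 2.0
Common ratio r = 2.
First term a = 10.
Formula: S_i = 10 * 2^i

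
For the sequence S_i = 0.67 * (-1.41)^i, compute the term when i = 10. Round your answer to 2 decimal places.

S_10 = 0.67 * (-1.41)^10 ≈ 0.67 * 31.0593 ≈ 20.81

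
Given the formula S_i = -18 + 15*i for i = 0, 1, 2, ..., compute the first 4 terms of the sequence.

This is an arithmetic sequence.
i=0: S_0 = -18 + 15*0 = -18
i=1: S_1 = -18 + 15*1 = -3
i=2: S_2 = -18 + 15*2 = 12
i=3: S_3 = -18 + 15*3 = 27
The first 4 terms are: [-18, -3, 12, 27]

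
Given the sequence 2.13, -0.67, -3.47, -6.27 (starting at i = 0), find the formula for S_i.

Check differences: -0.67 - 2.13 = -2.8
-3.47 - -0.67 = -2.8
Common difference d = -2.8.
First term a = 2.13.
Formula: S_i = 2.13 - 2.80*i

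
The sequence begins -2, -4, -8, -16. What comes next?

Ratios: -4 / -2 = 2.0
This is a geometric sequence with common ratio r = 2.
Next term = -16 * 2 = -32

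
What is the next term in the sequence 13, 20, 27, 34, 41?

Differences: 20 - 13 = 7
This is an arithmetic sequence with common difference d = 7.
Next term = 41 + 7 = 48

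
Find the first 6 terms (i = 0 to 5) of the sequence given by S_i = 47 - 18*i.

This is an arithmetic sequence.
i=0: S_0 = 47 + -18*0 = 47
i=1: S_1 = 47 + -18*1 = 29
i=2: S_2 = 47 + -18*2 = 11
i=3: S_3 = 47 + -18*3 = -7
i=4: S_4 = 47 + -18*4 = -25
i=5: S_5 = 47 + -18*5 = -43
The first 6 terms are: [47, 29, 11, -7, -25, -43]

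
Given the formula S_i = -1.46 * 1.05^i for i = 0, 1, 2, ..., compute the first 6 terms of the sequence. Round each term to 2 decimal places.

This is a geometric sequence.
i=0: S_0 = -1.46 * 1.05^0 = -1.46
i=1: S_1 = -1.46 * 1.05^1 ≈ -1.53
i=2: S_2 = -1.46 * 1.05^2 ≈ -1.61
i=3: S_3 = -1.46 * 1.05^3 ≈ -1.69
i=4: S_4 = -1.46 * 1.05^4 ≈ -1.77
i=5: S_5 = -1.46 * 1.05^5 ≈ -1.86
The first 6 terms are: [-1.46, -1.53, -1.61, -1.69, -1.77, -1.86]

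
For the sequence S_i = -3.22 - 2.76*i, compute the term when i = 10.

S_10 = -3.22 + -2.76*10 = -3.22 + -27.6 = -30.82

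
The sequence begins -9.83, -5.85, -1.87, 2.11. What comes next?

Differences: -5.85 - -9.83 = 3.98
This is an arithmetic sequence with common difference d = 3.98.
Next term = 2.11 + 3.98 = 6.09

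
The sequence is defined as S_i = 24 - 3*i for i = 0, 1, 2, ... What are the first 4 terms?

This is an arithmetic sequence.
i=0: S_0 = 24 + -3*0 = 24
i=1: S_1 = 24 + -3*1 = 21
i=2: S_2 = 24 + -3*2 = 18
i=3: S_3 = 24 + -3*3 = 15
The first 4 terms are: [24, 21, 18, 15]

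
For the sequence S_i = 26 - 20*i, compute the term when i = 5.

S_5 = 26 + -20*5 = 26 + -100 = -74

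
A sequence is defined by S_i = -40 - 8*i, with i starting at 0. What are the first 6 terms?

This is an arithmetic sequence.
i=0: S_0 = -40 + -8*0 = -40
i=1: S_1 = -40 + -8*1 = -48
i=2: S_2 = -40 + -8*2 = -56
i=3: S_3 = -40 + -8*3 = -64
i=4: S_4 = -40 + -8*4 = -72
i=5: S_5 = -40 + -8*5 = -80
The first 6 terms are: [-40, -48, -56, -64, -72, -80]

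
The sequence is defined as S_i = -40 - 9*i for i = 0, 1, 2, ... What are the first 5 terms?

This is an arithmetic sequence.
i=0: S_0 = -40 + -9*0 = -40
i=1: S_1 = -40 + -9*1 = -49
i=2: S_2 = -40 + -9*2 = -58
i=3: S_3 = -40 + -9*3 = -67
i=4: S_4 = -40 + -9*4 = -76
The first 5 terms are: [-40, -49, -58, -67, -76]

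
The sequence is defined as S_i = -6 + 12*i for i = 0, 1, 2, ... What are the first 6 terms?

This is an arithmetic sequence.
i=0: S_0 = -6 + 12*0 = -6
i=1: S_1 = -6 + 12*1 = 6
i=2: S_2 = -6 + 12*2 = 18
i=3: S_3 = -6 + 12*3 = 30
i=4: S_4 = -6 + 12*4 = 42
i=5: S_5 = -6 + 12*5 = 54
The first 6 terms are: [-6, 6, 18, 30, 42, 54]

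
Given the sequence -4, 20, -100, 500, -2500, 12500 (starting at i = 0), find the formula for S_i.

Check ratios: 20 / -4 = -5.0
Common ratio r = -5.
First term a = -4.
Formula: S_i = -4 * (-5)^i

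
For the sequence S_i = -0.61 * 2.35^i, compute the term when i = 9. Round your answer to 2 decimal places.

S_9 = -0.61 * 2.35^9 ≈ -0.61 * 2185.8017 ≈ -1333.34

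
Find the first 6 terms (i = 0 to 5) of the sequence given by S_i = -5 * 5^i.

This is a geometric sequence.
i=0: S_0 = -5 * 5^0 = -5
i=1: S_1 = -5 * 5^1 = -25
i=2: S_2 = -5 * 5^2 = -125
i=3: S_3 = -5 * 5^3 = -625
i=4: S_4 = -5 * 5^4 = -3125
i=5: S_5 = -5 * 5^5 = -15625
The first 6 terms are: [-5, -25, -125, -625, -3125, -15625]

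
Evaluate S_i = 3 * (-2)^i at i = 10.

S_10 = 3 * (-2)^10 = 3 * 1024 = 3072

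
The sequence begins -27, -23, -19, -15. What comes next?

Differences: -23 - -27 = 4
This is an arithmetic sequence with common difference d = 4.
Next term = -15 + 4 = -11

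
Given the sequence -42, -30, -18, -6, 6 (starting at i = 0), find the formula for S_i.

Check differences: -30 - -42 = 12
-18 - -30 = 12
Common difference d = 12.
First term a = -42.
Formula: S_i = -42 + 12*i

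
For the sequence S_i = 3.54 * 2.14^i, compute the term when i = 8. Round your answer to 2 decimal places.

S_8 = 3.54 * 2.14^8 ≈ 3.54 * 439.8557 ≈ 1557.09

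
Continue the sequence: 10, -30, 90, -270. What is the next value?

Ratios: -30 / 10 = -3.0
This is a geometric sequence with common ratio r = -3.
Next term = -270 * -3 = 810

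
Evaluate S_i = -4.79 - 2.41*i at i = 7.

S_7 = -4.79 + -2.41*7 = -4.79 + -16.87 = -21.66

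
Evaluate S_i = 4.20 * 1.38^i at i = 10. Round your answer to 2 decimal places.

S_10 = 4.2 * 1.38^10 ≈ 4.2 * 25.049 ≈ 105.21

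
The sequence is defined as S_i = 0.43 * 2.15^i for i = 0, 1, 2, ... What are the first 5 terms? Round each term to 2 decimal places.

This is a geometric sequence.
i=0: S_0 = 0.43 * 2.15^0 = 0.43
i=1: S_1 = 0.43 * 2.15^1 ≈ 0.92
i=2: S_2 = 0.43 * 2.15^2 ≈ 1.99
i=3: S_3 = 0.43 * 2.15^3 ≈ 4.27
i=4: S_4 = 0.43 * 2.15^4 ≈ 9.19
The first 5 terms are: [0.43, 0.92, 1.99, 4.27, 9.19]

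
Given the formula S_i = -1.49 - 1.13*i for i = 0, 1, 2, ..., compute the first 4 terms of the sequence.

This is an arithmetic sequence.
i=0: S_0 = -1.49 + -1.13*0 = -1.49
i=1: S_1 = -1.49 + -1.13*1 = -2.62
i=2: S_2 = -1.49 + -1.13*2 = -3.75
i=3: S_3 = -1.49 + -1.13*3 = -4.88
The first 4 terms are: [-1.49, -2.62, -3.75, -4.88]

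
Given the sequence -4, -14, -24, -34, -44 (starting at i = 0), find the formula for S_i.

Check differences: -14 - -4 = -10
-24 - -14 = -10
Common difference d = -10.
First term a = -4.
Formula: S_i = -4 - 10*i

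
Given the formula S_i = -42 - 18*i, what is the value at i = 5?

S_5 = -42 + -18*5 = -42 + -90 = -132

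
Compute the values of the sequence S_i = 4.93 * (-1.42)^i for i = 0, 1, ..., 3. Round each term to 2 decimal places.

This is a geometric sequence.
i=0: S_0 = 4.93 * (-1.42)^0 = 4.93
i=1: S_1 = 4.93 * (-1.42)^1 ≈ -7.0
i=2: S_2 = 4.93 * (-1.42)^2 ≈ 9.94
i=3: S_3 = 4.93 * (-1.42)^3 ≈ -14.12
The first 4 terms are: [4.93, -7.0, 9.94, -14.12]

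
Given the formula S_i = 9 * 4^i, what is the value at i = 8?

S_8 = 9 * 4^8 = 9 * 65536 = 589824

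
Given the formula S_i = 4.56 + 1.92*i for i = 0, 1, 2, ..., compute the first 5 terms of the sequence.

This is an arithmetic sequence.
i=0: S_0 = 4.56 + 1.92*0 = 4.56
i=1: S_1 = 4.56 + 1.92*1 = 6.48
i=2: S_2 = 4.56 + 1.92*2 = 8.4
i=3: S_3 = 4.56 + 1.92*3 = 10.32
i=4: S_4 = 4.56 + 1.92*4 = 12.24
The first 5 terms are: [4.56, 6.48, 8.4, 10.32, 12.24]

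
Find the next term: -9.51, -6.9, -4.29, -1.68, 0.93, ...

Differences: -6.9 - -9.51 = 2.61
This is an arithmetic sequence with common difference d = 2.61.
Next term = 0.93 + 2.61 = 3.54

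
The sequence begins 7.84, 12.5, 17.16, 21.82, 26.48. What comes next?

Differences: 12.5 - 7.84 = 4.66
This is an arithmetic sequence with common difference d = 4.66.
Next term = 26.48 + 4.66 = 31.14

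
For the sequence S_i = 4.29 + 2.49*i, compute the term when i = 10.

S_10 = 4.29 + 2.49*10 = 4.29 + 24.9 = 29.19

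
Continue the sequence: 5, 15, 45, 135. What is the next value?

Ratios: 15 / 5 = 3.0
This is a geometric sequence with common ratio r = 3.
Next term = 135 * 3 = 405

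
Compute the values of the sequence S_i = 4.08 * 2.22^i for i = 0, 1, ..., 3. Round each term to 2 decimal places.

This is a geometric sequence.
i=0: S_0 = 4.08 * 2.22^0 = 4.08
i=1: S_1 = 4.08 * 2.22^1 ≈ 9.06
i=2: S_2 = 4.08 * 2.22^2 ≈ 20.11
i=3: S_3 = 4.08 * 2.22^3 ≈ 44.64
The first 4 terms are: [4.08, 9.06, 20.11, 44.64]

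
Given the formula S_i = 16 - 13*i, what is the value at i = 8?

S_8 = 16 + -13*8 = 16 + -104 = -88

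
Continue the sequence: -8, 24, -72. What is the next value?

Ratios: 24 / -8 = -3.0
This is a geometric sequence with common ratio r = -3.
Next term = -72 * -3 = 216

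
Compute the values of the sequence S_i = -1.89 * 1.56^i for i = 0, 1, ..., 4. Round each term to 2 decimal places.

This is a geometric sequence.
i=0: S_0 = -1.89 * 1.56^0 = -1.89
i=1: S_1 = -1.89 * 1.56^1 ≈ -2.95
i=2: S_2 = -1.89 * 1.56^2 ≈ -4.6
i=3: S_3 = -1.89 * 1.56^3 ≈ -7.18
i=4: S_4 = -1.89 * 1.56^4 ≈ -11.19
The first 5 terms are: [-1.89, -2.95, -4.6, -7.18, -11.19]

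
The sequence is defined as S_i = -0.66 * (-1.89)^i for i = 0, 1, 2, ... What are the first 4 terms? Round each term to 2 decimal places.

This is a geometric sequence.
i=0: S_0 = -0.66 * (-1.89)^0 = -0.66
i=1: S_1 = -0.66 * (-1.89)^1 ≈ 1.25
i=2: S_2 = -0.66 * (-1.89)^2 ≈ -2.36
i=3: S_3 = -0.66 * (-1.89)^3 ≈ 4.46
The first 4 terms are: [-0.66, 1.25, -2.36, 4.46]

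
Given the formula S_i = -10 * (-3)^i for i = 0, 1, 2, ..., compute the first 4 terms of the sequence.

This is a geometric sequence.
i=0: S_0 = -10 * (-3)^0 = -10
i=1: S_1 = -10 * (-3)^1 = 30
i=2: S_2 = -10 * (-3)^2 = -90
i=3: S_3 = -10 * (-3)^3 = 270
The first 4 terms are: [-10, 30, -90, 270]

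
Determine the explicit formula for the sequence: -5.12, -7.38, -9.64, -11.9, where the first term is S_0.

Check differences: -7.38 - -5.12 = -2.26
-9.64 - -7.38 = -2.26
Common difference d = -2.26.
First term a = -5.12.
Formula: S_i = -5.12 - 2.26*i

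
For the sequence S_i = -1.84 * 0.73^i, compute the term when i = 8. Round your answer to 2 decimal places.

S_8 = -1.84 * 0.73^8 ≈ -1.84 * 0.0806 ≈ -0.15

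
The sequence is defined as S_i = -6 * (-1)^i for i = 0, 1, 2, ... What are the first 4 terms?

This is a geometric sequence.
i=0: S_0 = -6 * (-1)^0 = -6
i=1: S_1 = -6 * (-1)^1 = 6
i=2: S_2 = -6 * (-1)^2 = -6
i=3: S_3 = -6 * (-1)^3 = 6
The first 4 terms are: [-6, 6, -6, 6]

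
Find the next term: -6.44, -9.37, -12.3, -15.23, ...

Differences: -9.37 - -6.44 = -2.93
This is an arithmetic sequence with common difference d = -2.93.
Next term = -15.23 + -2.93 = -18.16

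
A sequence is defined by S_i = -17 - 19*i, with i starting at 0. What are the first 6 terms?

This is an arithmetic sequence.
i=0: S_0 = -17 + -19*0 = -17
i=1: S_1 = -17 + -19*1 = -36
i=2: S_2 = -17 + -19*2 = -55
i=3: S_3 = -17 + -19*3 = -74
i=4: S_4 = -17 + -19*4 = -93
i=5: S_5 = -17 + -19*5 = -112
The first 6 terms are: [-17, -36, -55, -74, -93, -112]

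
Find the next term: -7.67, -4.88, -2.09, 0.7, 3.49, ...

Differences: -4.88 - -7.67 = 2.79
This is an arithmetic sequence with common difference d = 2.79.
Next term = 3.49 + 2.79 = 6.28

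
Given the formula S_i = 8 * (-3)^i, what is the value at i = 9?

S_9 = 8 * (-3)^9 = 8 * -19683 = -157464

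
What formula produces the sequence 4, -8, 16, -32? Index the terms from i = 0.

Check ratios: -8 / 4 = -2.0
Common ratio r = -2.
First term a = 4.
Formula: S_i = 4 * (-2)^i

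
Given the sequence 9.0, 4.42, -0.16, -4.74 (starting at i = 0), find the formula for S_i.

Check differences: 4.42 - 9.0 = -4.58
-0.16 - 4.42 = -4.58
Common difference d = -4.58.
First term a = 9.0.
Formula: S_i = 9.00 - 4.58*i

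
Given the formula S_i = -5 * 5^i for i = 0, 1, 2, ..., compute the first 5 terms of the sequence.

This is a geometric sequence.
i=0: S_0 = -5 * 5^0 = -5
i=1: S_1 = -5 * 5^1 = -25
i=2: S_2 = -5 * 5^2 = -125
i=3: S_3 = -5 * 5^3 = -625
i=4: S_4 = -5 * 5^4 = -3125
The first 5 terms are: [-5, -25, -125, -625, -3125]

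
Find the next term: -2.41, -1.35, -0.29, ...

Differences: -1.35 - -2.41 = 1.06
This is an arithmetic sequence with common difference d = 1.06.
Next term = -0.29 + 1.06 = 0.77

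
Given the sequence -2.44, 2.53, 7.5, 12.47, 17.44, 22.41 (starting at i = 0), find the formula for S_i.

Check differences: 2.53 - -2.44 = 4.97
7.5 - 2.53 = 4.97
Common difference d = 4.97.
First term a = -2.44.
Formula: S_i = -2.44 + 4.97*i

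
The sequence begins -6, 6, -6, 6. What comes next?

Ratios: 6 / -6 = -1.0
This is a geometric sequence with common ratio r = -1.
Next term = 6 * -1 = -6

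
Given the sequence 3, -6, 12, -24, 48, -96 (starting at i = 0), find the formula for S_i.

Check ratios: -6 / 3 = -2.0
Common ratio r = -2.
First term a = 3.
Formula: S_i = 3 * (-2)^i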